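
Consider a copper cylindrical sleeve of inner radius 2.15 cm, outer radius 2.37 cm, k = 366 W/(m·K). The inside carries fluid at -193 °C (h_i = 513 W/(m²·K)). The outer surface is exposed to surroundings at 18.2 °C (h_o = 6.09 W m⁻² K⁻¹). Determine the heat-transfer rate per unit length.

Series thermal resistances, inner to outer:
  R'_conv,in = 1/(2πr h) = 1/(2π·0.0215·513) = 0.01443 m·K/W
  R'_copper = ln(0.0237/0.0215)/(2πk) = 0.09742/(2π·366) = 4.236×10^-5 m·K/W
  R'_conv,out = 1/(2πr h) = 1/(2π·0.0237·6.09) = 1.103 m·K/W
ΣR = 0.01443 + 4.236×10^-5 + 1.103 = 1.117 m·K/W
Q' = ΔT/ΣR = (-193 °C − 18.2 °C)/1.117 = -189 W/m
(Negative Q' ⇒ heat flows inward; heat gain = 189 W/m.)

Q' = 189 W/m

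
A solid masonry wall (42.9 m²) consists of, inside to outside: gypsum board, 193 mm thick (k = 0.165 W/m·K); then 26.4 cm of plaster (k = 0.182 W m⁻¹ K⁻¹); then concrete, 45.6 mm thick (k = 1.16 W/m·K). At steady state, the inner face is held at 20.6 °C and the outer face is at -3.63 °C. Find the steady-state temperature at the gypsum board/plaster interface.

T = 9.94 °C

Treat each layer as a resistance in series:
  R_gypsum board = L/(kA) = 0.193/(0.165·42.9) = 0.02727 K/W
  R_plaster = L/(kA) = 0.264/(0.182·42.9) = 0.03381 K/W
  R_concrete = L/(kA) = 0.0456/(1.16·42.9) = 9.163×10^-4 K/W
ΣR = 0.02727 + 0.03381 + 9.163×10^-4 = 0.06200 K/W
Q = ΔT/ΣR = (20.6 °C − -3.63 °C)/0.06200 = 390.8 W
From the inner boundary to the gypsum board/plaster interface, ΣR_partial = 0.02727 K/W.
T_interface = T_in − Q·ΣR_partial = 20.6 °C − (390.8)(0.02727) = 9.94 °C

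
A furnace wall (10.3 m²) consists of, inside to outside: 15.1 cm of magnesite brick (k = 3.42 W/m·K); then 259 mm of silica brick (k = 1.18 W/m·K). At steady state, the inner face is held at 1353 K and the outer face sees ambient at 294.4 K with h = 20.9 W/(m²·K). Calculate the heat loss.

Q = 35000 W

Treat each layer as a resistance in series:
  R_magnesite brick = L/(kA) = 0.151/(3.42·10.3) = 0.004287 K/W
  R_silica brick = L/(kA) = 0.259/(1.18·10.3) = 0.02131 K/W
  R_conv,out = 1/(hA) = 1/(20.9·10.3) = 0.004645 K/W
ΣR = 0.004287 + 0.02131 + 0.004645 = 0.03024 K/W
Q = ΔT/ΣR = (1353 K − 294.4 K)/0.03024 = 35000 W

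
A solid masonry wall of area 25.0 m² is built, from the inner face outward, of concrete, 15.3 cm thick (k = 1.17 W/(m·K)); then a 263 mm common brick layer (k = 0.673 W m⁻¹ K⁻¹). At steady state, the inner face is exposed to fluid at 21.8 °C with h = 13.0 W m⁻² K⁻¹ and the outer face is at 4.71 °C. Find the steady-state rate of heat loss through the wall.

Q = 714 W

Treat each layer as a resistance in series:
  R_conv,in = 1/(hA) = 1/(13.0·25.0) = 0.003077 K/W
  R_concrete = L/(kA) = 0.153/(1.17·25.0) = 0.005231 K/W
  R_common brick = L/(kA) = 0.263/(0.673·25.0) = 0.01563 K/W
ΣR = 0.003077 + 0.005231 + 0.01563 = 0.02394 K/W
Q = ΔT/ΣR = (21.8 °C − 4.71 °C)/0.02394 = 714 W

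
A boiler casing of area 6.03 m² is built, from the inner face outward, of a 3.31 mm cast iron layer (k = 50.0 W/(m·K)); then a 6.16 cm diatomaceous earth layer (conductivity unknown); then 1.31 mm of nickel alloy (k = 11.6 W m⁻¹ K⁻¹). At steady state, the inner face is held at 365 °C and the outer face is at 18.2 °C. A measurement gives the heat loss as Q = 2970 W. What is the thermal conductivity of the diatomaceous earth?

k = 0.0875 W/m·K

ΣR = ΔT/Q = |365 − 18.2|/2970 = 0.1168 K/W
Known resistances:
  R_cast iron = L/(kA) = 0.00331/(50.0·6.03) = 1.098×10^-5 K/W
  R_nickel alloy = L/(kA) = 0.00131/(11.6·6.03) = 1.873×10^-5 K/W
R_diatomaceous earth = ΣR − ΣR_known = 0.1168 − 2.971×10^-5 = 0.1168 K/W
L/(kA) = 0.1168 ⇒ k = 0.0616/(0.1168·6.03) = 0.0875 W/m·K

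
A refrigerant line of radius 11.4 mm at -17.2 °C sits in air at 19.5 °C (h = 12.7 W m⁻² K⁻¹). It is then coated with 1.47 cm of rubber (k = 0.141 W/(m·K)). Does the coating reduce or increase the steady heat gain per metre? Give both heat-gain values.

reduces: 33.4 → 25.9 W/m

Critical radius for a cylinder: r_cr = k/h = 0.0111 m = 1.11 cm.
Outer radius after coating: r₂ = 0.0114 + 0.0147 = 0.0261 m.
Since r₁ ≥ r_cr, any added insulation reduces the heat gain.
Bare: R = 1/(2πr₁h) = 1.099 m·K/W; Q = 36.7/1.099 = 33.4 W/m.
Coated: R = R_cond + R_conv = 1.415 m·K/W; Q = 36.7/1.415 = 25.9 W/m.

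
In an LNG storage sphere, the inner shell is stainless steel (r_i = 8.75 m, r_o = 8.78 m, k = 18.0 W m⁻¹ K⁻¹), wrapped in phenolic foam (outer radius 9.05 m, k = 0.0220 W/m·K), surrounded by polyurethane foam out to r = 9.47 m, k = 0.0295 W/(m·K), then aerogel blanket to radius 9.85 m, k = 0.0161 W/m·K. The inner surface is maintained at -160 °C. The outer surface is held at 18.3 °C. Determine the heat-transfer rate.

Series thermal resistances, inner to outer:
  R_stainless steel = (1/8.75 − 1/8.78)/(4πk) = 3.905×10^-4/(4π·18.0) = 1.726×10^-6 K/W
  R_phenolic foam = (1/8.78 − 1/9.05)/(4πk) = 0.003398/(4π·0.0220) = 0.01229 K/W
  R_polyurethane foam = (1/9.05 − 1/9.47)/(4πk) = 0.004901/(4π·0.0295) = 0.01322 K/W
  R_aerogel blanket = (1/9.47 − 1/9.85)/(4πk) = 0.004074/(4π·0.0161) = 0.02014 K/W
ΣR = 1.726×10^-6 + 0.01229 + 0.01322 + 0.02014 = 0.04565 K/W
Q = ΔT/ΣR = (-160 °C − 18.3 °C)/0.04565 = -3910 W
(Negative Q ⇒ heat flows inward; heat gain = 3910 W.)

Q = 3.91 kW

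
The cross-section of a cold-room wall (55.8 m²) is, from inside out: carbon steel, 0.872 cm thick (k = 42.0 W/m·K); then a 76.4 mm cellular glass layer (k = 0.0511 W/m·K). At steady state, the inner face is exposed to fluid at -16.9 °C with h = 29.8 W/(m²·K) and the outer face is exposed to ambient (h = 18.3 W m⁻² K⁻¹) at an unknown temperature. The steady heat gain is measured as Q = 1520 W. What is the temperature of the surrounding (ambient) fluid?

Sum the resistances:
  R_conv,in = 1/(hA) = 1/(29.8·55.8) = 6.014×10^-4 K/W
  R_carbon steel = L/(kA) = 0.00872/(42.0·55.8) = 3.721×10^-6 K/W
  R_cellular glass = L/(kA) = 0.0764/(0.0511·55.8) = 0.02679 K/W
  R_conv,out = 1/(hA) = 1/(18.3·55.8) = 9.793×10^-4 K/W
ΣR = 0.02838 K/W
ΔT = Q·ΣR = 1520 × 0.02838 = 43.14 K
Heat flows inward, so T_out = T_in + ΔT = -16.9 + 43.14 = 26.2 °C

T_out = 26.2 °C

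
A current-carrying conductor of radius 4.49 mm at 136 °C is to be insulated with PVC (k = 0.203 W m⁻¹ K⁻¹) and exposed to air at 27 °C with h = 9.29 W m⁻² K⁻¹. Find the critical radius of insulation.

r_cr = 2.19 cm

For a cylinder, r_cr = k_ins/h = 0.203/9.29 = 0.0219 m = 2.19 cm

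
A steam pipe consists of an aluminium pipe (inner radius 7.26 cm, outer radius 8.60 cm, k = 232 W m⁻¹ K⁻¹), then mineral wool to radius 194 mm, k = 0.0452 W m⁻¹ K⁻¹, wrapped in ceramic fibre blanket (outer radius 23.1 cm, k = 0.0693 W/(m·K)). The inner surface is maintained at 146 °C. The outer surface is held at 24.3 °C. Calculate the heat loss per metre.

Treat each layer as a resistance in series:
  R'_aluminium = ln(0.0860/0.0726)/(2πk) = 0.1694/(2π·232) = 1.162×10^-4 m·K/W
  R'_mineral wool = ln(0.194/0.0860)/(2πk) = 0.8135/(2π·0.0452) = 2.864 m·K/W
  R'_ceramic fibre blanket = ln(0.231/0.194)/(2πk) = 0.1746/(2π·0.0693) = 0.4009 m·K/W
ΣR = 1.162×10^-4 + 2.864 + 0.4009 = 3.265 m·K/W
Q' = ΔT/ΣR = (146 °C − 24.3 °C)/3.265 = 37.3 W/m

Q' = 37.3 W/m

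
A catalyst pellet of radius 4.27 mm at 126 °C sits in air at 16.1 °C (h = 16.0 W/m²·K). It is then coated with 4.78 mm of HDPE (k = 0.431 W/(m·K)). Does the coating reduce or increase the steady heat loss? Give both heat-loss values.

Critical radius for a sphere: r_cr = 2k/h = 0.0539 m = 5.39 cm.
Outer radius after coating: r₂ = 0.00427 + 0.00478 = 0.00905 m.
Since r₁ < r_cr and r₂ ≤ r_cr, the coating moves toward the maximum at r_cr — heat loss rises.
Bare: R = 1/(4πr₁²h) = 272.8 K/W; Q = 109.9/272.8 = 0.403 W.
Coated: R = R_cond + R_conv = 83.56 K/W; Q = 109.9/83.56 = 1.32 W.

increases: 0.403 → 1.32 W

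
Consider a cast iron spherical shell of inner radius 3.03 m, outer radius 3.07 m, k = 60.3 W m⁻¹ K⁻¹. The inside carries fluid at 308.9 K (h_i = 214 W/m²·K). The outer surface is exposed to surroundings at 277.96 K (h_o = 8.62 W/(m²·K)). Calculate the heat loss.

Q = 30.2 kW

Series thermal resistances, inner to outer:
  R_conv,in = 1/(4πr²h) = 1/(4π·3.03²·214) = 4.050×10^-5 K/W
  R_cast iron = (1/3.03 − 1/3.07)/(4πk) = 0.004300/(4π·60.3) = 5.675×10^-6 K/W
  R_conv,out = 1/(4πr²h) = 1/(4π·3.07²·8.62) = 9.795×10^-4 K/W
ΣR = 4.050×10^-5 + 5.675×10^-6 + 9.795×10^-4 = 0.001026 K/W
Q = ΔT/ΣR = (308.9 K − 277.96 K)/0.001026 = 30200 W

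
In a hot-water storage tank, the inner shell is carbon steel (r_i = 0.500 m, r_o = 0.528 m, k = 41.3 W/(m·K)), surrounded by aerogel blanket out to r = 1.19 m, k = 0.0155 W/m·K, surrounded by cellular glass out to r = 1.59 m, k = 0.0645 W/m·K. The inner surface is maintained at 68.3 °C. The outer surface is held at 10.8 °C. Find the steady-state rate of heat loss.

Treat each layer as a resistance in series:
  R_carbon steel = (1/0.500 − 1/0.528)/(4πk) = 0.1061/(4π·41.3) = 2.044×10^-4 K/W
  R_aerogel blanket = (1/0.528 − 1/1.19)/(4πk) = 1.054/(4π·0.0155) = 5.409 K/W
  R_cellular glass = (1/1.19 − 1/1.59)/(4πk) = 0.2114/(4π·0.0645) = 0.2608 K/W
ΣR = 2.044×10^-4 + 5.409 + 0.2608 = 5.670 K/W
Q = ΔT/ΣR = (68.3 °C − 10.8 °C)/5.670 = 10.1 W

Q = 10.1 W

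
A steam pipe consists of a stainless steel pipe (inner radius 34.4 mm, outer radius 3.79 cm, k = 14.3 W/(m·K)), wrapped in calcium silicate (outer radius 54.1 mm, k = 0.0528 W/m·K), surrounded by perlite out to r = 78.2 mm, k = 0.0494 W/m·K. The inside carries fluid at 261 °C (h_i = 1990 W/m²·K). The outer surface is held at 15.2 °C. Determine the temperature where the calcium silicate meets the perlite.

T = 144 °C

Resistance network (inner→outer):
  R'_conv,in = 1/(2πr h) = 1/(2π·0.0344·1990) = 0.002325 m·K/W
  R'_stainless steel = ln(0.0379/0.0344)/(2πk) = 0.09689/(2π·14.3) = 0.001078 m·K/W
  R'_calcium silicate = ln(0.0541/0.0379)/(2πk) = 0.3559/(2π·0.0528) = 1.073 m·K/W
  R'_perlite = ln(0.0782/0.0541)/(2πk) = 0.3684/(2π·0.0494) = 1.187 m·K/W
ΣR = 0.002325 + 0.001078 + 1.073 + 1.187 = 2.263 m·K/W
Q' = ΔT/ΣR = (261 °C − 15.2 °C)/2.263 = 108.6 W/m
From the inner boundary to the calcium silicate/perlite interface, ΣR_partial = 1.076 m·K/W.
T_interface = T_in − Q'·ΣR_partial = 261 °C − (108.6)(1.076) = 144 °C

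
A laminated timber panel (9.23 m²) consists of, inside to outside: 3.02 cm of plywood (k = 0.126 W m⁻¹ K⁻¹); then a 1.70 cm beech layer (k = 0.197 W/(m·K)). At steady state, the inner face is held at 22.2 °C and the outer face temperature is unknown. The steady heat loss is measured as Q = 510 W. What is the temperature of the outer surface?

Sum the resistances:
  R_plywood = L/(kA) = 0.0302/(0.126·9.23) = 0.02597 K/W
  R_beech = L/(kA) = 0.0170/(0.197·9.23) = 0.009349 K/W
ΣR = 0.03532 K/W
ΔT = Q·ΣR = 510 × 0.03532 = 18.01 K
Heat flows outward, so T_out = T_in − ΔT = 22.2 − 18.01 = 4.19 °C

T_out = 4.19 °C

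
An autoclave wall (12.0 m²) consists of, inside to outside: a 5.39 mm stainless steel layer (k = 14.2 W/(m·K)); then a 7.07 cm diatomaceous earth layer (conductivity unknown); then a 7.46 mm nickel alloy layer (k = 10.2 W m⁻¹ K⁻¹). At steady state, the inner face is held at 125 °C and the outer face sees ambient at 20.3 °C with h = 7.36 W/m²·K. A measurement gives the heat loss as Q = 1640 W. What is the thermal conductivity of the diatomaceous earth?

ΣR = ΔT/Q = |125 − 20.3|/1640 = 0.06384 K/W
Known resistances:
  R_stainless steel = L/(kA) = 0.00539/(14.2·12.0) = 3.163×10^-5 K/W
  R_nickel alloy = L/(kA) = 0.00746/(10.2·12.0) = 6.095×10^-5 K/W
  R_conv,out = 1/(hA) = 1/(7.36·12.0) = 0.01132 K/W
R_diatomaceous earth = ΣR − ΣR_known = 0.06384 − 0.01141 = 0.05243 K/W
L/(kA) = 0.05243 ⇒ k = 0.0707/(0.05243·12.0) = 0.112 W/m·K

k = 0.112 W/m·K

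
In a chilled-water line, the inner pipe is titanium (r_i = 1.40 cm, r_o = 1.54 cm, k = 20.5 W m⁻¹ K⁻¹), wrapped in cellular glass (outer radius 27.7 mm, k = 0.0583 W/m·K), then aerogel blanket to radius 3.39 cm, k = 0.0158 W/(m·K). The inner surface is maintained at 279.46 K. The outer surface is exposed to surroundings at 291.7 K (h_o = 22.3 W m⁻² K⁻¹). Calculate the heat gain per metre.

Resistance network (inner→outer):
  R'_titanium = ln(0.0154/0.0140)/(2πk) = 0.09531/(2π·20.5) = 7.400×10^-4 m·K/W
  R'_cellular glass = ln(0.0277/0.0154)/(2πk) = 0.5871/(2π·0.0583) = 1.603 m·K/W
  R'_aerogel blanket = ln(0.0339/0.0277)/(2πk) = 0.2020/(2π·0.0158) = 2.035 m·K/W
  R'_conv,out = 1/(2πr h) = 1/(2π·0.0339·22.3) = 0.2105 m·K/W
ΣR = 7.400×10^-4 + 1.603 + 2.035 + 0.2105 = 3.849 m·K/W
Q' = ΔT/ΣR = (279.46 K − 291.7 K)/3.849 = -3.18 W/m
(Negative Q' ⇒ heat flows inward; heat gain = 3.18 W/m.)

Q' = 3.18 W/m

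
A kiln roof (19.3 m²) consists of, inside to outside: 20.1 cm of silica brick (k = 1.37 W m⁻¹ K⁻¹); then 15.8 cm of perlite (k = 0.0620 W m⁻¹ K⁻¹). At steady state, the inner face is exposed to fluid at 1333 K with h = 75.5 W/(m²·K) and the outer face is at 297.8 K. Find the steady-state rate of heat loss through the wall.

Q = 7.38 kW

Treat each layer as a resistance in series:
  R_conv,in = 1/(hA) = 1/(75.5·19.3) = 6.863×10^-4 K/W
  R_silica brick = L/(kA) = 0.201/(1.37·19.3) = 0.007602 K/W
  R_perlite = L/(kA) = 0.158/(0.0620·19.3) = 0.1320 K/W
ΣR = 6.863×10^-4 + 0.007602 + 0.1320 = 0.1403 K/W
Q = ΔT/ΣR = (1333 K − 297.8 K)/0.1403 = 7380 W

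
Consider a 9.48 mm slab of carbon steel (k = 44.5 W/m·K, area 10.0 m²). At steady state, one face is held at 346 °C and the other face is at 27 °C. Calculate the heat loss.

Q = kA·ΔT/L = 44.5 × 10.0 × |346 °C − 27 °C| / 0.00948 = 1.50×10^7 W

Q = 1.50×10^7 W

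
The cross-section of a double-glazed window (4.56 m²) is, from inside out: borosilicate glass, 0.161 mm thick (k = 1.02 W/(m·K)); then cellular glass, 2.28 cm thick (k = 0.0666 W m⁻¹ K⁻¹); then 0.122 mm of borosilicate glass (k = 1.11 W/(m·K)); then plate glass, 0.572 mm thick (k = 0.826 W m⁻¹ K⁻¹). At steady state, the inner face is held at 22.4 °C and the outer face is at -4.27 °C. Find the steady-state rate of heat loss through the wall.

Q = 354 W

Treat each layer as a resistance in series:
  R_borosilicate glass = L/(kA) = 1.61×10^-4/(1.02·4.56) = 3.461×10^-5 K/W
  R_cellular glass = L/(kA) = 0.0228/(0.0666·4.56) = 0.07508 K/W
  R_borosilicate glass = L/(kA) = 1.22×10^-4/(1.11·4.56) = 2.410×10^-5 K/W
  R_plate glass = L/(kA) = 5.72×10^-4/(0.826·4.56) = 1.519×10^-4 K/W
ΣR = 3.461×10^-5 + 0.07508 + 2.410×10^-5 + 1.519×10^-4 = 0.07529 K/W
Q = ΔT/ΣR = (22.4 °C − -4.27 °C)/0.07529 = 354 W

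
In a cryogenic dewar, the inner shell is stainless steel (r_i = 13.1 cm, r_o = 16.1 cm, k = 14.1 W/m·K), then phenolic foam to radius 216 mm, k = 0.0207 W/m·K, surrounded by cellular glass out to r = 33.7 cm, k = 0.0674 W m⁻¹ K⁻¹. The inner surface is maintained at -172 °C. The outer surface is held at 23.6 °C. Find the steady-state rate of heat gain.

Q = 24.3 W

Series thermal resistances, inner to outer:
  R_stainless steel = (1/0.131 − 1/0.161)/(4πk) = 1.422/(4π·14.1) = 0.008028 K/W
  R_phenolic foam = (1/0.161 − 1/0.216)/(4πk) = 1.582/(4π·0.0207) = 6.080 K/W
  R_cellular glass = (1/0.216 − 1/0.337)/(4πk) = 1.662/(4π·0.0674) = 1.963 K/W
ΣR = 0.008028 + 6.080 + 1.963 = 8.051 K/W
Q = ΔT/ΣR = (-172 °C − 23.6 °C)/8.051 = -24.3 W
(Negative Q ⇒ heat flows inward; heat gain = 24.3 W.)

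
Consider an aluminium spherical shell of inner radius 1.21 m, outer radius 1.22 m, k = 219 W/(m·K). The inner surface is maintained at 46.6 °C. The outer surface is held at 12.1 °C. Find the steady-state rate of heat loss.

Q = 4πk·ΔT/(1/r₁ − 1/r₂) = 4π × 219 × 34.5 / (1/1.21 − 1/1.22) = 1.40×10^7 W

Q = 14000 kW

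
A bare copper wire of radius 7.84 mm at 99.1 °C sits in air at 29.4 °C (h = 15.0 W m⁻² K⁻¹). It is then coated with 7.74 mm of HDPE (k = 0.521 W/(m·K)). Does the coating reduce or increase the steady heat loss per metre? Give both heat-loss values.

increases: 51.5 → 78.2 W/m

Critical radius for a cylinder: r_cr = k/h = 0.0347 m = 3.47 cm.
Outer radius after coating: r₂ = 0.00784 + 0.00774 = 0.01558 m.
Since r₁ < r_cr and r₂ ≤ r_cr, the coating moves toward the maximum at r_cr — heat loss rises.
Bare: R = 1/(2πr₁h) = 1.353 m·K/W; Q = 69.7/1.353 = 51.5 W/m.
Coated: R = R_cond + R_conv = 0.8908 m·K/W; Q = 69.7/0.8908 = 78.2 W/m.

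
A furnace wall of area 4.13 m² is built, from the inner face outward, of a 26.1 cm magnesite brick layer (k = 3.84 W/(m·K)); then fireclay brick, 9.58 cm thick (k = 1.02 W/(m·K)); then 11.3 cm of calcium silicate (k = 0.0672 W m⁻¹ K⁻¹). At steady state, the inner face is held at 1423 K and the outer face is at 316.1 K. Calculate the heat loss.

Q = 2.48 kW

Series thermal resistances, inner to outer:
  R_magnesite brick = L/(kA) = 0.261/(3.84·4.13) = 0.01646 K/W
  R_fireclay brick = L/(kA) = 0.0958/(1.02·4.13) = 0.02274 K/W
  R_calcium silicate = L/(kA) = 0.113/(0.0672·4.13) = 0.4072 K/W
ΣR = 0.01646 + 0.02274 + 0.4072 = 0.4464 K/W
Q = ΔT/ΣR = (1423 K − 316.1 K)/0.4464 = 2480 W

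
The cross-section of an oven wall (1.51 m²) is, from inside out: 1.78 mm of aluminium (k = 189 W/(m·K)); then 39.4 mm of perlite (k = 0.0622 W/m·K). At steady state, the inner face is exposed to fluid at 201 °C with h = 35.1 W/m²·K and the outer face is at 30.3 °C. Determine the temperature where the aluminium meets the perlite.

Resistance network (inner→outer):
  R_conv,in = 1/(hA) = 1/(35.1·1.51) = 0.01887 K/W
  R_aluminium = L/(kA) = 0.00178/(189·1.51) = 6.237×10^-6 K/W
  R_perlite = L/(kA) = 0.0394/(0.0622·1.51) = 0.4195 K/W
ΣR = 0.01887 + 6.237×10^-6 + 0.4195 = 0.4384 K/W
Q = ΔT/ΣR = (201 °C − 30.3 °C)/0.4384 = 389.4 W
From the inner boundary to the aluminium/perlite interface, ΣR_partial = 0.01888 K/W.
T_interface = T_in − Q·ΣR_partial = 201 °C − (389.4)(0.01888) = 194 °C

T = 194 °C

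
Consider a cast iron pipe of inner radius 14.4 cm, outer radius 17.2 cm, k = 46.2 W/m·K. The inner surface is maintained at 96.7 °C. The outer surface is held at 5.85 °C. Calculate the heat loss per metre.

Q' = 2πk·ΔT/ln(r₂/r₁) = 2π × 46.2 × 90.85 / ln(0.172/0.144) = 1.48×10^5 W/m

Q' = 148 kW/m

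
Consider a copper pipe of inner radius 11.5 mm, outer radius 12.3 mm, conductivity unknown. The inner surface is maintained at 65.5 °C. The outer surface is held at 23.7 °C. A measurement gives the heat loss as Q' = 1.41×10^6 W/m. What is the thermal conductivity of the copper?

k = 361 W/m·K

ΣR = ΔT/Q' = |65.5 − 23.7|/1.41×10^6 = 2.965×10^-5 m·K/W
ln(r₂/r₁)/(2πk) = 2.965×10^-5 ⇒ k = 0.06725/(2π·2.965×10^-5) = 361 W/m·K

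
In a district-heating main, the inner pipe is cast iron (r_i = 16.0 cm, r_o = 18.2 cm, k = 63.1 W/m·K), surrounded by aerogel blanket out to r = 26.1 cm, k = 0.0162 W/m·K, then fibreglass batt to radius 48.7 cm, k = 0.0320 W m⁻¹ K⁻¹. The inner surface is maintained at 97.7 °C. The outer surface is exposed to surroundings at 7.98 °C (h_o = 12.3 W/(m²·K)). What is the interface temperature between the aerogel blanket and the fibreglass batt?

Treat each layer as a resistance in series:
  R'_cast iron = ln(0.182/0.160)/(2πk) = 0.1288/(2π·63.1) = 3.250×10^-4 m·K/W
  R'_aerogel blanket = ln(0.261/0.182)/(2πk) = 0.3605/(2π·0.0162) = 3.542 m·K/W
  R'_fibreglass batt = ln(0.487/0.261)/(2πk) = 0.6237/(2π·0.0320) = 3.102 m·K/W
  R'_conv,out = 1/(2πr h) = 1/(2π·0.487·12.3) = 0.02657 m·K/W
ΣR = 3.250×10^-4 + 3.542 + 3.102 + 0.02657 = 6.671 m·K/W
Q' = ΔT/ΣR = (97.7 °C − 7.98 °C)/6.671 = 13.45 W/m
From the inner boundary to the aerogel blanket/fibreglass batt interface, ΣR_partial = 3.542 m·K/W.
T_interface = T_in − Q'·ΣR_partial = 97.7 °C − (13.45)(3.542) = 50.1 °C

T = 50.1 °C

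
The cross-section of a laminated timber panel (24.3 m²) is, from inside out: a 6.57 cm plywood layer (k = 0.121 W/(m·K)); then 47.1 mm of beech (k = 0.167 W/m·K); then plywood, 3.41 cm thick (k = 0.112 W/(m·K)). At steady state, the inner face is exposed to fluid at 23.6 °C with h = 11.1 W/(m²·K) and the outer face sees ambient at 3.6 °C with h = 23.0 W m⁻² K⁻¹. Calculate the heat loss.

Treat each layer as a resistance in series:
  R_conv,in = 1/(hA) = 1/(11.1·24.3) = 0.003707 K/W
  R_plywood = L/(kA) = 0.0657/(0.121·24.3) = 0.02234 K/W
  R_beech = L/(kA) = 0.0471/(0.167·24.3) = 0.01161 K/W
  R_plywood = L/(kA) = 0.0341/(0.112·24.3) = 0.01253 K/W
  R_conv,out = 1/(hA) = 1/(23.0·24.3) = 0.001789 K/W
ΣR = 0.003707 + 0.02234 + 0.01161 + 0.01253 + 0.001789 = 0.05198 K/W
Q = ΔT/ΣR = (23.6 °C − 3.6 °C)/0.05198 = 385 W

Q = 385 W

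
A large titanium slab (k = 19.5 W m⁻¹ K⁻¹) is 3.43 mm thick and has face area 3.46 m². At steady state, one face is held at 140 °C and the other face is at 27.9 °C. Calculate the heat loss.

Q = kA·ΔT/L = 19.5 × 3.46 × |140 °C − 27.9 °C| / 0.00343 = 2.21×10^6 W

Q = 2.21×10^6 W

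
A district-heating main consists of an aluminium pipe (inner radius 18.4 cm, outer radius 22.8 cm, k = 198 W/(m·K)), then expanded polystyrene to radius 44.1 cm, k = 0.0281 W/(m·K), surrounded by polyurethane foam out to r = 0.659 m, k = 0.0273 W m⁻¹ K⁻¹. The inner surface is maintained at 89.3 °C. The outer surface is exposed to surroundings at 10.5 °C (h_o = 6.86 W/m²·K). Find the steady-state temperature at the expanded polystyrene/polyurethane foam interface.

T = 41.1 °C

Resistance network (inner→outer):
  R'_aluminium = ln(0.228/0.184)/(2πk) = 0.2144/(2π·198) = 1.723×10^-4 m·K/W
  R'_expanded polystyrene = ln(0.441/0.228)/(2πk) = 0.6597/(2π·0.0281) = 3.736 m·K/W
  R'_polyurethane foam = ln(0.659/0.441)/(2πk) = 0.4017/(2π·0.0273) = 2.342 m·K/W
  R'_conv,out = 1/(2πr h) = 1/(2π·0.659·6.86) = 0.03521 m·K/W
ΣR = 1.723×10^-4 + 3.736 + 2.342 + 0.03521 = 6.113 m·K/W
Q' = ΔT/ΣR = (89.3 °C − 10.5 °C)/6.113 = 12.89 W/m
From the inner boundary to the expanded polystyrene/polyurethane foam interface, ΣR_partial = 3.736 m·K/W.
T_interface = T_in − Q'·ΣR_partial = 89.3 °C − (12.89)(3.736) = 41.1 °C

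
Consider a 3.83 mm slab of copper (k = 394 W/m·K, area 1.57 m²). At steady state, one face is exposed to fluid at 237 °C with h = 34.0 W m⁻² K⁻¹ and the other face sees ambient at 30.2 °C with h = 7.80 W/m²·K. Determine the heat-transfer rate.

Series thermal resistances, inner to outer:
  R_conv,in = 1/(hA) = 1/(34.0·1.57) = 0.01873 K/W
  R_copper = L/(kA) = 0.00383/(394·1.57) = 6.192×10^-6 K/W
  R_conv,out = 1/(hA) = 1/(7.80·1.57) = 0.08166 K/W
ΣR = 0.01873 + 6.192×10^-6 + 0.08166 = 0.1004 K/W
Q = ΔT/ΣR = (237 °C − 30.2 °C)/0.1004 = 2060 W

Q = 2.06 kW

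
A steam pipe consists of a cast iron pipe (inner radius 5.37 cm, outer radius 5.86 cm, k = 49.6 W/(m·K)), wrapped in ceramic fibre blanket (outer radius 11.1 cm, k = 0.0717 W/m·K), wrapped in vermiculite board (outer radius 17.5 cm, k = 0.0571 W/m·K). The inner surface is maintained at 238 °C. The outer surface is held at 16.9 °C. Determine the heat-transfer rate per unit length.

Resistance network (inner→outer):
  R'_cast iron = ln(0.0586/0.0537)/(2πk) = 0.08732/(2π·49.6) = 2.802×10^-4 m·K/W
  R'_ceramic fibre blanket = ln(0.111/0.0586)/(2πk) = 0.6388/(2π·0.0717) = 1.418 m·K/W
  R'_vermiculite board = ln(0.175/0.111)/(2πk) = 0.4553/(2π·0.0571) = 1.269 m·K/W
ΣR = 2.802×10^-4 + 1.418 + 1.269 = 2.687 m·K/W
Q' = ΔT/ΣR = (238 °C − 16.9 °C)/2.687 = 82.3 W/m

Q' = 82.3 W/m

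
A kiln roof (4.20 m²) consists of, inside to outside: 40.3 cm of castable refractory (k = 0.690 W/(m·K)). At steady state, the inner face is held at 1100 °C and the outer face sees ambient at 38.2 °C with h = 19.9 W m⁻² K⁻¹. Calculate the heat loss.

Resistance network (inner→outer):
  R_castable refractory = L/(kA) = 0.403/(0.690·4.20) = 0.1391 K/W
  R_conv,out = 1/(hA) = 1/(19.9·4.20) = 0.01196 K/W
ΣR = 0.1391 + 0.01196 = 0.1511 K/W
Q = ΔT/ΣR = (1100 °C − 38.2 °C)/0.1511 = 7030 W

Q = 7.03 kW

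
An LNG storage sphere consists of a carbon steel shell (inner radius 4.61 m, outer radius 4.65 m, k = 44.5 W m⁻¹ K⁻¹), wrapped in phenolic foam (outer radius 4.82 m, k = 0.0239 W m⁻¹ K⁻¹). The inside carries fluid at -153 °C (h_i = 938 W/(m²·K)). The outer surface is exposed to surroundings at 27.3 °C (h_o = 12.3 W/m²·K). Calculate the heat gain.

Q = 7.06 kW

Series thermal resistances, inner to outer:
  R_conv,in = 1/(4πr²h) = 1/(4π·4.61²·938) = 3.992×10^-6 K/W
  R_carbon steel = (1/4.61 − 1/4.65)/(4πk) = 0.001866/(4π·44.5) = 3.337×10^-6 K/W
  R_phenolic foam = (1/4.65 − 1/4.82)/(4πk) = 0.007585/(4π·0.0239) = 0.02525 K/W
  R_conv,out = 1/(4πr²h) = 1/(4π·4.82²·12.3) = 2.785×10^-4 K/W
ΣR = 3.992×10^-6 + 3.337×10^-6 + 0.02525 + 2.785×10^-4 = 0.02554 K/W
Q = ΔT/ΣR = (-153 °C − 27.3 °C)/0.02554 = -7060 W
(Negative Q ⇒ heat flows inward; heat gain = 7060 W.)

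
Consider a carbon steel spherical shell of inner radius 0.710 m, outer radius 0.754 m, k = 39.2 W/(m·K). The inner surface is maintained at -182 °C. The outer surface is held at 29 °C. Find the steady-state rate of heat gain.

Q = 1260 kW

Q = 4πk·ΔT/(1/r₁ − 1/r₂) = 4π × 39.2 × 211 / (1/0.710 − 1/0.754) = 1.26×10^6 W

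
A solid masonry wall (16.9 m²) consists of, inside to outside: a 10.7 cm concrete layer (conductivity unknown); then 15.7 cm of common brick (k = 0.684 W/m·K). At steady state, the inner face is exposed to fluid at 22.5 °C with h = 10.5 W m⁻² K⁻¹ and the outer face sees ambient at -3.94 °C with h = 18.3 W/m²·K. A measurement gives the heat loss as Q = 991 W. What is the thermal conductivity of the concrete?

k = 1.50 W/m·K

ΣR = ΔT/Q = |22.5 − -3.94|/991 = 0.02668 K/W
Known resistances:
  R_conv,in = 1/(hA) = 1/(10.5·16.9) = 0.005635 K/W
  R_common brick = L/(kA) = 0.157/(0.684·16.9) = 0.01358 K/W
  R_conv,out = 1/(hA) = 1/(18.3·16.9) = 0.003233 K/W
R_concrete = ΣR − ΣR_known = 0.02668 − 0.02245 = 0.004230 K/W
L/(kA) = 0.004230 ⇒ k = 0.107/(0.004230·16.9) = 1.50 W/m·K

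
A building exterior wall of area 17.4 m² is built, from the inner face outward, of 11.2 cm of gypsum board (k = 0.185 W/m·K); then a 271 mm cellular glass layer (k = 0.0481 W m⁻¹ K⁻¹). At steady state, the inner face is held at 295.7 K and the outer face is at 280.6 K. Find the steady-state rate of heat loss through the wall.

Q = 42.1 W

Treat each layer as a resistance in series:
  R_gypsum board = L/(kA) = 0.112/(0.185·17.4) = 0.03479 K/W
  R_cellular glass = L/(kA) = 0.271/(0.0481·17.4) = 0.3238 K/W
ΣR = 0.03479 + 0.3238 = 0.3586 K/W
Q = ΔT/ΣR = (295.7 K − 280.6 K)/0.3586 = 42.1 W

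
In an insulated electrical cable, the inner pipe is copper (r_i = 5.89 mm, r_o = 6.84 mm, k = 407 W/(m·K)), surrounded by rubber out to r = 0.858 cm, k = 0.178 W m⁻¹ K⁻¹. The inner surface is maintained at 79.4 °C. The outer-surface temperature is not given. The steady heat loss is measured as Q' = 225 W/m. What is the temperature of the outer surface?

T_out = 33.8 °C

Sum the resistances:
  R'_copper = ln(0.00684/0.00589)/(2πk) = 0.1495/(2π·407) = 5.847×10^-5 m·K/W
  R'_rubber = ln(0.00858/0.00684)/(2πk) = 0.2266/(2π·0.178) = 0.2027 m·K/W
ΣR = 0.2027 m·K/W
ΔT = Q'·ΣR = 225 × 0.2027 = 45.61 K
Heat flows outward, so T_out = T_in − ΔT = 79.4 − 45.61 = 33.8 °C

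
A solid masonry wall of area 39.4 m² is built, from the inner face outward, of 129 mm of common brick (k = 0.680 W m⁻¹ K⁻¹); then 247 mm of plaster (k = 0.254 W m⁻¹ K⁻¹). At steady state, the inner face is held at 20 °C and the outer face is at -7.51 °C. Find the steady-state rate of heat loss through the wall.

Q = 933 W

Resistance network (inner→outer):
  R_common brick = L/(kA) = 0.129/(0.680·39.4) = 0.004815 K/W
  R_plaster = L/(kA) = 0.247/(0.254·39.4) = 0.02468 K/W
ΣR = 0.004815 + 0.02468 = 0.02950 K/W
Q = ΔT/ΣR = (20 °C − -7.51 °C)/0.02950 = 933 W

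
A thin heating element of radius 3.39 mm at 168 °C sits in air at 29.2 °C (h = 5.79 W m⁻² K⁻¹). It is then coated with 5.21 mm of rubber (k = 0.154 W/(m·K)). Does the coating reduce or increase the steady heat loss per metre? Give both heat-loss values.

Critical radius for a cylinder: r_cr = k/h = 0.0266 m = 2.66 cm.
Outer radius after coating: r₂ = 0.00339 + 0.00521 = 0.00860 m.
Since r₁ < r_cr and r₂ ≤ r_cr, the coating moves toward the maximum at r_cr — heat loss rises.
Bare: R = 1/(2πr₁h) = 8.109 m·K/W; Q = 138.8/8.109 = 17.1 W/m.
Coated: R = R_cond + R_conv = 4.158 m·K/W; Q = 138.8/4.158 = 33.4 W/m.

increases: 17.1 → 33.4 W/m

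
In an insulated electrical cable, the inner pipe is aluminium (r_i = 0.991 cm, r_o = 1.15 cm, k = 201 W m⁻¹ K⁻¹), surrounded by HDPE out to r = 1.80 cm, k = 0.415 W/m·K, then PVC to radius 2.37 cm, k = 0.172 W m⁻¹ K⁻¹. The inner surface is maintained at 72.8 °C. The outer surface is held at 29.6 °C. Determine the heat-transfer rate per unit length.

Treat each layer as a resistance in series:
  R'_aluminium = ln(0.0115/0.00991)/(2πk) = 0.1488/(2π·201) = 1.178×10^-4 m·K/W
  R'_HDPE = ln(0.0180/0.0115)/(2πk) = 0.4480/(2π·0.415) = 0.1718 m·K/W
  R'_PVC = ln(0.0237/0.0180)/(2πk) = 0.2751/(2π·0.172) = 0.2546 m·K/W
ΣR = 1.178×10^-4 + 0.1718 + 0.2546 = 0.4265 m·K/W
Q' = ΔT/ΣR = (72.8 °C − 29.6 °C)/0.4265 = 101 W/m

Q' = 101 W/m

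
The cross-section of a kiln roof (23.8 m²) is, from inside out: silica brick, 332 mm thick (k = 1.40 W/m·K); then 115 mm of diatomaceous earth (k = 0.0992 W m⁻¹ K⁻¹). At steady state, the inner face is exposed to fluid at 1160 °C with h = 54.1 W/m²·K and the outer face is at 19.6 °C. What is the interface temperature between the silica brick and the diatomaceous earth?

T = 954 °C

Series thermal resistances, inner to outer:
  R_conv,in = 1/(hA) = 1/(54.1·23.8) = 7.767×10^-4 K/W
  R_silica brick = L/(kA) = 0.332/(1.40·23.8) = 0.009964 K/W
  R_diatomaceous earth = L/(kA) = 0.115/(0.0992·23.8) = 0.04871 K/W
ΣR = 7.767×10^-4 + 0.009964 + 0.04871 = 0.05945 K/W
Q = ΔT/ΣR = (1160 °C − 19.6 °C)/0.05945 = 19180 W
From the inner boundary to the silica brick/diatomaceous earth interface, ΣR_partial = 0.01074 K/W.
T_interface = T_in − Q·ΣR_partial = 1160 °C − (19180)(0.01074) = 954 °C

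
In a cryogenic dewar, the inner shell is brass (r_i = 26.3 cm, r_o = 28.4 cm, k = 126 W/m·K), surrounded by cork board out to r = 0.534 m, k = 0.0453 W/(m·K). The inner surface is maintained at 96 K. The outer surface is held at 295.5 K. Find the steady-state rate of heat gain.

Treat each layer as a resistance in series:
  R_brass = (1/0.263 − 1/0.284)/(4πk) = 0.2812/(4π·126) = 1.776×10^-4 K/W
  R_cork board = (1/0.284 − 1/0.534)/(4πk) = 1.648/(4π·0.0453) = 2.896 K/W
ΣR = 1.776×10^-4 + 2.896 = 2.896 K/W
Q = ΔT/ΣR = (96 K − 295.5 K)/2.896 = -68.9 W
(Negative Q ⇒ heat flows inward; heat gain = 68.9 W.)

Q = 68.9 W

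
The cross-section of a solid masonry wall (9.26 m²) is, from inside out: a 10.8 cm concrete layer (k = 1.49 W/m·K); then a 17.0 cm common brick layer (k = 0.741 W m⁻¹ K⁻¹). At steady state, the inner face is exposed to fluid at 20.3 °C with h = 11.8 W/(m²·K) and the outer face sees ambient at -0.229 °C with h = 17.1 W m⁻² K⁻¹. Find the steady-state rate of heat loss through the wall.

Resistance network (inner→outer):
  R_conv,in = 1/(hA) = 1/(11.8·9.26) = 0.009152 K/W
  R_concrete = L/(kA) = 0.108/(1.49·9.26) = 0.007828 K/W
  R_common brick = L/(kA) = 0.170/(0.741·9.26) = 0.02478 K/W
  R_conv,out = 1/(hA) = 1/(17.1·9.26) = 0.006315 K/W
ΣR = 0.009152 + 0.007828 + 0.02478 + 0.006315 = 0.04807 K/W
Q = ΔT/ΣR = (20.3 °C − -0.229 °C)/0.04807 = 427 W

Q = 427 W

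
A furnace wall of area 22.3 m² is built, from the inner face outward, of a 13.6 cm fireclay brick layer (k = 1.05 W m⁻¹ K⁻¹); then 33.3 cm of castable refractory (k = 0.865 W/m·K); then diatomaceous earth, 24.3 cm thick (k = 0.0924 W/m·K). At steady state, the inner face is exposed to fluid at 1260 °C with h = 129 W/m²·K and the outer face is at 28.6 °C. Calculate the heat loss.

Treat each layer as a resistance in series:
  R_conv,in = 1/(hA) = 1/(129·22.3) = 3.476×10^-4 K/W
  R_fireclay brick = L/(kA) = 0.136/(1.05·22.3) = 0.005808 K/W
  R_castable refractory = L/(kA) = 0.333/(0.865·22.3) = 0.01726 K/W
  R_diatomaceous earth = L/(kA) = 0.243/(0.0924·22.3) = 0.1179 K/W
ΣR = 3.476×10^-4 + 0.005808 + 0.01726 + 0.1179 = 0.1413 K/W
Q = ΔT/ΣR = (1260 °C − 28.6 °C)/0.1413 = 8710 W

Q = 8710 W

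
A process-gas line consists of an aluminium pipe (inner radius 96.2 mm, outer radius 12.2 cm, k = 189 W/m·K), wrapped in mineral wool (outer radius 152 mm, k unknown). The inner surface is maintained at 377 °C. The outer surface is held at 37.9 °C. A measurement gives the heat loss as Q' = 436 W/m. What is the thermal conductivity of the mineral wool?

ΣR = ΔT/Q' = |377 − 37.9|/436 = 0.7778 m·K/W
Known resistances:
  R'_aluminium = ln(0.122/0.0962)/(2πk) = 0.2376/(2π·189) = 2.001×10^-4 m·K/W
R_mineral wool = ΣR − ΣR_known = 0.7778 − 2.001×10^-4 = 0.7776 m·K/W
ln(r₂/r₁)/(2πk) = 0.7776 ⇒ k = 0.2199/(2π·0.7776) = 0.0450 W/m·K

k = 0.0450 W/m·K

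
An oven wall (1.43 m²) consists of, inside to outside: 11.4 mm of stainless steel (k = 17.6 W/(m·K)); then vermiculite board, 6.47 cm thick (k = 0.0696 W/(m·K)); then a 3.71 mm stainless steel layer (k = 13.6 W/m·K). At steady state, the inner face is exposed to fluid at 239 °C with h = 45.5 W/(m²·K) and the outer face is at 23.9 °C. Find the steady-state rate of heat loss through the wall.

Treat each layer as a resistance in series:
  R_conv,in = 1/(hA) = 1/(45.5·1.43) = 0.01537 K/W
  R_stainless steel = L/(kA) = 0.0114/(17.6·1.43) = 4.530×10^-4 K/W
  R_vermiculite board = L/(kA) = 0.0647/(0.0696·1.43) = 0.6501 K/W
  R_stainless steel = L/(kA) = 0.00371/(13.6·1.43) = 1.908×10^-4 K/W
ΣR = 0.01537 + 4.530×10^-4 + 0.6501 + 1.908×10^-4 = 0.6661 K/W
Q = ΔT/ΣR = (239 °C − 23.9 °C)/0.6661 = 323 W

Q = 323 W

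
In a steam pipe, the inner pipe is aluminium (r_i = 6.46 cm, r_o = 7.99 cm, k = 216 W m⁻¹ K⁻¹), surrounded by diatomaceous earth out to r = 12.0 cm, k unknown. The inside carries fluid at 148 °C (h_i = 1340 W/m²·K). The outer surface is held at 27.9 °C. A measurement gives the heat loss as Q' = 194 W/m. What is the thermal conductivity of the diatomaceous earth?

ΣR = ΔT/Q' = |148 − 27.9|/194 = 0.6191 m·K/W
Known resistances:
  R'_conv,in = 1/(2πr h) = 1/(2π·0.0646·1340) = 0.001839 m·K/W
  R'_aluminium = ln(0.0799/0.0646)/(2πk) = 0.2126/(2π·216) = 1.566×10^-4 m·K/W
R_diatomaceous earth = ΣR − ΣR_known = 0.6191 − 0.001996 = 0.6171 m·K/W
ln(r₂/r₁)/(2πk) = 0.6171 ⇒ k = 0.4067/(2π·0.6171) = 0.105 W/m·K

k = 0.105 W/m·K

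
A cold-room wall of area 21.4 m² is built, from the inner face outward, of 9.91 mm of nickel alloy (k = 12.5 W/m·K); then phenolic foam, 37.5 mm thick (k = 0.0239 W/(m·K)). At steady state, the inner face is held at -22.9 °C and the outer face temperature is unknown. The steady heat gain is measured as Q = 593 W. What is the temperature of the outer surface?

Series resistances:
  R_nickel alloy = L/(kA) = 0.00991/(12.5·21.4) = 3.705×10^-5 K/W
  R_phenolic foam = L/(kA) = 0.0375/(0.0239·21.4) = 0.07332 K/W
ΣR = 0.07336 K/W
ΔT = Q·ΣR = 593 × 0.07336 = 43.50 K
Heat flows inward, so T_out = T_in + ΔT = -22.9 + 43.50 = 20.6 °C

T_out = 20.6 °C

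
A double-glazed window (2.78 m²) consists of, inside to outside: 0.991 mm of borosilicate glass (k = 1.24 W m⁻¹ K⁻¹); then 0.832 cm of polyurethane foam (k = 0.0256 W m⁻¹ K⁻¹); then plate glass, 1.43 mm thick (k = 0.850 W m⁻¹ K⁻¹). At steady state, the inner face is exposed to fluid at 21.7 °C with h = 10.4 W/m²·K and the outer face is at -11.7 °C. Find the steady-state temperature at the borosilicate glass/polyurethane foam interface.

Resistance network (inner→outer):
  R_conv,in = 1/(hA) = 1/(10.4·2.78) = 0.03459 K/W
  R_borosilicate glass = L/(kA) = 9.91×10^-4/(1.24·2.78) = 2.875×10^-4 K/W
  R_polyurethane foam = L/(kA) = 0.00832/(0.0256·2.78) = 0.1169 K/W
  R_plate glass = L/(kA) = 0.00143/(0.850·2.78) = 6.052×10^-4 K/W
ΣR = 0.03459 + 2.875×10^-4 + 0.1169 + 6.052×10^-4 = 0.1524 K/W
Q = ΔT/ΣR = (21.7 °C − -11.7 °C)/0.1524 = 219.2 W
From the inner boundary to the borosilicate glass/polyurethane foam interface, ΣR_partial = 0.03488 K/W.
T_interface = T_in − Q·ΣR_partial = 21.7 °C − (219.2)(0.03488) = 14.1 °C

T = 14.1 °C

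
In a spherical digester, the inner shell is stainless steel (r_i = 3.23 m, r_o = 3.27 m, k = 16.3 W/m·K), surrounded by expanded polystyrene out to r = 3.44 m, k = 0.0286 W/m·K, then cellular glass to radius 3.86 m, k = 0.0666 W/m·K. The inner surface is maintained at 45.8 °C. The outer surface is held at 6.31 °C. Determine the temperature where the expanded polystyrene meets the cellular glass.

T = 25.0 °C

Treat each layer as a resistance in series:
  R_stainless steel = (1/3.23 − 1/3.27)/(4πk) = 0.003787/(4π·16.3) = 1.849×10^-5 K/W
  R_expanded polystyrene = (1/3.27 − 1/3.44)/(4πk) = 0.01511/(4π·0.0286) = 0.04205 K/W
  R_cellular glass = (1/3.44 − 1/3.86)/(4πk) = 0.03163/(4π·0.0666) = 0.03779 K/W
ΣR = 1.849×10^-5 + 0.04205 + 0.03779 = 0.07986 K/W
Q = ΔT/ΣR = (45.8 °C − 6.31 °C)/0.07986 = 494.5 W
From the inner boundary to the expanded polystyrene/cellular glass interface, ΣR_partial = 0.04207 K/W.
T_interface = T_in − Q·ΣR_partial = 45.8 °C − (494.5)(0.04207) = 25.0 °C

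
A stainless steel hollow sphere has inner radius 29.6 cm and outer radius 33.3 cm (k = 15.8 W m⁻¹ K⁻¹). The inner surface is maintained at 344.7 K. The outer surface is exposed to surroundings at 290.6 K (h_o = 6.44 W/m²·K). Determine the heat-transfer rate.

Q = 477 W

Treat each layer as a resistance in series:
  R_stainless steel = (1/0.296 − 1/0.333)/(4πk) = 0.3754/(4π·15.8) = 0.001891 K/W
  R_conv,out = 1/(4πr²h) = 1/(4π·0.333²·6.44) = 0.1114 K/W
ΣR = 0.001891 + 0.1114 = 0.1133 K/W
Q = ΔT/ΣR = (344.7 K − 290.6 K)/0.1133 = 477 W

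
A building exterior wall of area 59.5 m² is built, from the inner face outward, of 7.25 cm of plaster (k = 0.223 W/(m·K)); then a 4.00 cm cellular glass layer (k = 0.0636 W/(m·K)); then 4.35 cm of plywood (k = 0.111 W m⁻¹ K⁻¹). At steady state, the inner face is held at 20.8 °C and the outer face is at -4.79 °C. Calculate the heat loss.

Q = 1130 W

Resistance network (inner→outer):
  R_plaster = L/(kA) = 0.0725/(0.223·59.5) = 0.005464 K/W
  R_cellular glass = L/(kA) = 0.0400/(0.0636·59.5) = 0.01057 K/W
  R_plywood = L/(kA) = 0.0435/(0.111·59.5) = 0.006586 K/W
ΣR = 0.005464 + 0.01057 + 0.006586 = 0.02262 K/W
Q = ΔT/ΣR = (20.8 °C − -4.79 °C)/0.02262 = 1130 W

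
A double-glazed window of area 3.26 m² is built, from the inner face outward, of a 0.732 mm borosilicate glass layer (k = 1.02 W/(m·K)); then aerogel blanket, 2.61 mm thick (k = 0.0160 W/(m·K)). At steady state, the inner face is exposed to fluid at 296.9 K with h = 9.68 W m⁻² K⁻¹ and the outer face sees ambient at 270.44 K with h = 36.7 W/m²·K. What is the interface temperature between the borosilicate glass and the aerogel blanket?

T = 287.6 K

Resistance network (inner→outer):
  R_conv,in = 1/(hA) = 1/(9.68·3.26) = 0.03169 K/W
  R_borosilicate glass = L/(kA) = 7.32×10^-4/(1.02·3.26) = 2.201×10^-4 K/W
  R_aerogel blanket = L/(kA) = 0.00261/(0.0160·3.26) = 0.05004 K/W
  R_conv,out = 1/(hA) = 1/(36.7·3.26) = 0.008358 K/W
ΣR = 0.03169 + 2.201×10^-4 + 0.05004 + 0.008358 = 0.09031 K/W
Q = ΔT/ΣR = (296.9 K − 270.44 K)/0.09031 = 293.0 W
From the inner boundary to the borosilicate glass/aerogel blanket interface, ΣR_partial = 0.03191 K/W.
T_interface = T_in − Q·ΣR_partial = 296.9 K − (293.0)(0.03191) = 287.6 K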